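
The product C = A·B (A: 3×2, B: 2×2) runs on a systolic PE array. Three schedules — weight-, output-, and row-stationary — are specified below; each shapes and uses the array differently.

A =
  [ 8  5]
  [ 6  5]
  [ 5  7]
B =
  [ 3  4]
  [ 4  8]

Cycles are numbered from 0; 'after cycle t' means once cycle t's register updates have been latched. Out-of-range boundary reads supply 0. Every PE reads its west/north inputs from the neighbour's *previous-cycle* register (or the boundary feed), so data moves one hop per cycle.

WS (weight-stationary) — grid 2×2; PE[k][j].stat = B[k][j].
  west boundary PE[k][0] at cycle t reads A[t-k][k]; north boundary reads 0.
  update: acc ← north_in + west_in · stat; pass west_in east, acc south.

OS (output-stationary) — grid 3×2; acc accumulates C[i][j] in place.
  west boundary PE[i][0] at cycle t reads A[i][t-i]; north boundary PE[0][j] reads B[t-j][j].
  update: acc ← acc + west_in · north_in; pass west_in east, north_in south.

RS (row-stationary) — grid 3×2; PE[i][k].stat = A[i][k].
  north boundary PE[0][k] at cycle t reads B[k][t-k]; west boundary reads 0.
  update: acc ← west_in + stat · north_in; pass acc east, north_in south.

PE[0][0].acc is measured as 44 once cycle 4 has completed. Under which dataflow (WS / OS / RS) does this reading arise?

WS (2×2 grid), PE[0][0]:
  c0 r0c0: 24 / 8 / 24
  c1 r0c0: 18 / 6 / 18
  c2 r0c0: 15 / 5 / 15
  c3 r0c0: 0 / 0 / 0
  c4 r0c0: 0 / 0 / 0
OS (3×2 grid), PE[0][0]:
  c0 r0c0: 24 / 8 / 3
  c1 r0c0: 44 / 5 / 4
  c2 r0c0: 44 / 0 / 0
  c3 r0c0: 44 / 0 / 0
  c4 r0c0: 44 / 0 / 0
RS (3×2 grid), PE[0][0]:
  c0 r0c0: 24 / 24 / 3
  c1 r0c0: 32 / 32 / 4
  c2 r0c0: 0 / 0 / 0
  c3 r0c0: 0 / 0 / 0
  c4 r0c0: 0 / 0 / 0

dataflow = OS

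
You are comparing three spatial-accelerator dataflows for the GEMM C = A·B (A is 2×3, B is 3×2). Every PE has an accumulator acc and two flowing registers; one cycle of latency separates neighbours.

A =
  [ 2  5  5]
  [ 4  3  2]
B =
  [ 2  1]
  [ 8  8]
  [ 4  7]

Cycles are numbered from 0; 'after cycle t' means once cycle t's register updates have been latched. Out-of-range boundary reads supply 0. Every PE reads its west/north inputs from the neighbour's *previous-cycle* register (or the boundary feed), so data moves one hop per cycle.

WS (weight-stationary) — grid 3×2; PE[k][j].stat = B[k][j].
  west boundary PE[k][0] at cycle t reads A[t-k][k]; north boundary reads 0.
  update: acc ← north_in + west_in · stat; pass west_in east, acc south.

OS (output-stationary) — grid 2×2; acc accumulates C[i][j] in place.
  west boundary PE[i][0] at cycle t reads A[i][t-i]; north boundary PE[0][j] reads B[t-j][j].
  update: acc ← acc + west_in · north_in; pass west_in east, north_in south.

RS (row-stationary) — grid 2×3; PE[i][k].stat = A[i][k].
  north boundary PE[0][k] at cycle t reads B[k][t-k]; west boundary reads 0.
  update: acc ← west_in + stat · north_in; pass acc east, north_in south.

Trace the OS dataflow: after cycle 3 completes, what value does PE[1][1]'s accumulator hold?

PE[1][1].acc = 28

OS (2×2). Following PE[1][1] plus its west/north inputs:
  c0 r0c1: 0 / 0 / 0
  c0 r1c0: 0 / 0 / 0
  c0 r1c1: 0 / 0 / 0
  c1 r0c1: 2 / 2 / 1
  c1 r1c0: 8 / 4 / 2
  c1 r1c1: 0 / 0 / 0
  c2 r0c1: 42 / 5 / 8
  c2 r1c0: 32 / 3 / 8
  c2 r1c1: 4 / 4 / 1
  c3 r0c1: 77 / 5 / 7
  c3 r1c0: 40 / 2 / 4
  c3 r1c1: 28 / 3 / 8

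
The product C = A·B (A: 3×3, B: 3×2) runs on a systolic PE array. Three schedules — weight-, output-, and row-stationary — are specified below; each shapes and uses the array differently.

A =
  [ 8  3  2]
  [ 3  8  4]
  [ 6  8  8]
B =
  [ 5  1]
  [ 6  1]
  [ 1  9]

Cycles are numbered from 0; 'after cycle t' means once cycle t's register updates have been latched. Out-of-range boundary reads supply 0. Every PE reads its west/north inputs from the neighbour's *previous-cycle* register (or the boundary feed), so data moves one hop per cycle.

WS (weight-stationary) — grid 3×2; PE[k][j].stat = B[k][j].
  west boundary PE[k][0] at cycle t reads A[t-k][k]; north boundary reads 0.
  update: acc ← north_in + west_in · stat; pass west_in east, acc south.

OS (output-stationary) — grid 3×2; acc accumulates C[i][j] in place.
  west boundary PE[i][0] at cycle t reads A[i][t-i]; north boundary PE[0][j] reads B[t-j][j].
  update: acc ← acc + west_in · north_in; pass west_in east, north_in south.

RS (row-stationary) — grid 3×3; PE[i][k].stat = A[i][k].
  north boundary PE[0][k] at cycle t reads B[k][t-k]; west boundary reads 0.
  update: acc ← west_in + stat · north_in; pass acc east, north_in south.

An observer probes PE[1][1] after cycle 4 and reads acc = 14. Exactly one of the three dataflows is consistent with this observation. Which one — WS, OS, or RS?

dataflow = WS

WS (3×2 grid), PE[1][1]:
  @0  [1,1]  acc 0  |  →0  ↓0
  @1  [1,1]  acc 0  |  →0  ↓0
  @2  [1,1]  acc 11  |  →3  ↓11
  @3  [1,1]  acc 11  |  →8  ↓11
  @4  [1,1]  acc 14  |  →8  ↓14
OS (3×2 grid), PE[1][1]:
  @0  [1,1]  acc 0  |  →0  ↓0
  @1  [1,1]  acc 0  |  →0  ↓0
  @2  [1,1]  acc 3  |  →3  ↓1
  @3  [1,1]  acc 11  |  →8  ↓1
  @4  [1,1]  acc 47  |  →4  ↓9
RS (3×3 grid), PE[1][1]:
  @0  [1,1]  acc 0  |  →0  ↓0
  @1  [1,1]  acc 0  |  →0  ↓0
  @2  [1,1]  acc 63  |  →63  ↓6
  @3  [1,1]  acc 11  |  →11  ↓1
  @4  [1,1]  acc 0  |  →0  ↓0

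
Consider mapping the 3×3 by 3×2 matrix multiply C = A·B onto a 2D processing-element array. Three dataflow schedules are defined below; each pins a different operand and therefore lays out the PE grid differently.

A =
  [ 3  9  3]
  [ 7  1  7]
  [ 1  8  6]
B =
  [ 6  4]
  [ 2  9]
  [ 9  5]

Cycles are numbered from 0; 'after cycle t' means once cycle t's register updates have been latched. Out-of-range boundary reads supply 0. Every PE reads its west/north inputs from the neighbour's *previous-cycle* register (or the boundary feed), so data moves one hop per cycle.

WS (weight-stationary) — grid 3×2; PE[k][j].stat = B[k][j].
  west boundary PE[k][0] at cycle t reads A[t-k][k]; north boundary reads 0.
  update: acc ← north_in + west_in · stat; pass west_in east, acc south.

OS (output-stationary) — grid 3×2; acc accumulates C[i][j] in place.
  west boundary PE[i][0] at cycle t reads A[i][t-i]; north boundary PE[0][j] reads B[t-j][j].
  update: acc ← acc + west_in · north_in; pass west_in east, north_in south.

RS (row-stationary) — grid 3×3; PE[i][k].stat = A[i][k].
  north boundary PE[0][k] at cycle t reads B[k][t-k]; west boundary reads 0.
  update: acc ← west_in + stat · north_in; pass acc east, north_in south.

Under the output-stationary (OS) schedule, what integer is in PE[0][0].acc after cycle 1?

PE[0][0].acc = 36

OS 3×2: PE[0][0] cycle-by-cycle (with neighbour feeds):
  after 0 — PE[0][0] acc=18, pass-E 3, pass-S 6
  after 1 — PE[0][0] acc=36, pass-E 9, pass-S 2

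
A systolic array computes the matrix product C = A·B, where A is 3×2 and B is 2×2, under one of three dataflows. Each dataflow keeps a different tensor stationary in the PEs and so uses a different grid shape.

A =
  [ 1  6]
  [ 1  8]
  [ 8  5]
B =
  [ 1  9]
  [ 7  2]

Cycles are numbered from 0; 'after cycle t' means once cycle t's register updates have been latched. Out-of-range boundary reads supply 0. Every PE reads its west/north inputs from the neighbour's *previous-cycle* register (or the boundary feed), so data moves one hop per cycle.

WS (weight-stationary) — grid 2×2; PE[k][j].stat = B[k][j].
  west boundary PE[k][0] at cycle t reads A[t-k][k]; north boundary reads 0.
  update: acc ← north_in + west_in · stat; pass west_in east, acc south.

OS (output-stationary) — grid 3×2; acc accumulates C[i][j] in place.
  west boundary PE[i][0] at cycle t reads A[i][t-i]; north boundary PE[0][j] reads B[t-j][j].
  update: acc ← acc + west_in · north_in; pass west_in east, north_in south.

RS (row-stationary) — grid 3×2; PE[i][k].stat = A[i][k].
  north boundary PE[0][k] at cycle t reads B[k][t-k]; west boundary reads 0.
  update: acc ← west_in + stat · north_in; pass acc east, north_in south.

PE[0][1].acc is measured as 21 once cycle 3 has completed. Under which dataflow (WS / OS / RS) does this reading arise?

WS [2×2] PE[0][1] across cycles:
  t=0 PE[0][1]: acc=0 h=0 v=0
  t=1 PE[0][1]: acc=9 h=1 v=9
  t=2 PE[0][1]: acc=9 h=1 v=9
  t=3 PE[0][1]: acc=72 h=8 v=72
OS [3×2] PE[0][1] across cycles:
  t=0 PE[0][1]: acc=0 h=0 v=0
  t=1 PE[0][1]: acc=9 h=1 v=9
  t=2 PE[0][1]: acc=21 h=6 v=2
  t=3 PE[0][1]: acc=21 h=0 v=0
RS [3×2] PE[0][1] across cycles:
  t=0 PE[0][1]: acc=0 h=0 v=0
  t=1 PE[0][1]: acc=43 h=43 v=7
  t=2 PE[0][1]: acc=21 h=21 v=2
  t=3 PE[0][1]: acc=0 h=0 v=0

dataflow = OS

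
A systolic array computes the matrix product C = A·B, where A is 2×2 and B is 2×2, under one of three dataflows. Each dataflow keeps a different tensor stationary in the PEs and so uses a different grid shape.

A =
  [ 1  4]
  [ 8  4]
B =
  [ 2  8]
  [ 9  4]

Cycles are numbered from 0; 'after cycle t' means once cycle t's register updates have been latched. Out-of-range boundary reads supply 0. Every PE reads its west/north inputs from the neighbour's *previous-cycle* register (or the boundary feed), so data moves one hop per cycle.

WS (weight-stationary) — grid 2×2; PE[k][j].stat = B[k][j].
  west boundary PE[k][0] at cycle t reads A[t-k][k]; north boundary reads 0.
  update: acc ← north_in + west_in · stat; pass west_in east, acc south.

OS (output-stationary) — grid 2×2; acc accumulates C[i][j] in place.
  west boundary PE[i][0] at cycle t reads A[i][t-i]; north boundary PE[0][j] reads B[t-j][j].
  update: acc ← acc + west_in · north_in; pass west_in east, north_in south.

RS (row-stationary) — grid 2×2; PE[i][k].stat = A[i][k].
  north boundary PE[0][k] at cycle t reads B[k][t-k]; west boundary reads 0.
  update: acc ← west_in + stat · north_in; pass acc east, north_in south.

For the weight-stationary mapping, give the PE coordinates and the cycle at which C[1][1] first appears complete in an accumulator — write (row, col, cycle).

(row, col, cycle) = (1, 1, 3)

WS — PE[1][1] is where C[1][1] collects:
  @0  [1,1]  acc 0  |  →0  ↓0
  @1  [1,1]  acc 0  |  →0  ↓0
  @2  [1,1]  acc 24  |  →4  ↓24
  @3  [1,1]  acc 80  |  →4  ↓80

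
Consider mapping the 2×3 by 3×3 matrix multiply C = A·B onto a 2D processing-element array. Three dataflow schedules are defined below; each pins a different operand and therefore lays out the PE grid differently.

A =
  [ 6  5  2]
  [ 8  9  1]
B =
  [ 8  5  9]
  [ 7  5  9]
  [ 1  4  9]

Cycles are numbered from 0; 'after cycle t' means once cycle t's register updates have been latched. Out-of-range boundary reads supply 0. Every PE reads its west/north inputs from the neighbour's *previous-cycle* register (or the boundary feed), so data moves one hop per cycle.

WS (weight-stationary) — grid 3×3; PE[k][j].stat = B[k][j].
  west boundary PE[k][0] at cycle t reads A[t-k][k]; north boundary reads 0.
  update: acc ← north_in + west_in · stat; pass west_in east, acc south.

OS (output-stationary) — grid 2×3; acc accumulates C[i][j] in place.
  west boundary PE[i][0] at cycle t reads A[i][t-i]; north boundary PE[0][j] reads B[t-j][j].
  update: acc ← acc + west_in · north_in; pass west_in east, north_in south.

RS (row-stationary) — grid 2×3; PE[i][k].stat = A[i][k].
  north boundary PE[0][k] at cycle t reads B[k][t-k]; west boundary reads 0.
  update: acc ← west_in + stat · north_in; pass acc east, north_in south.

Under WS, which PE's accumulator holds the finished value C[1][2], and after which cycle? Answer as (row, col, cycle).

WS — PE[2][2] is where C[1][2] collects:
  [0] (2,2) acc=0 (h:0 v:0)
  [1] (2,2) acc=0 (h:0 v:0)
  [2] (2,2) acc=0 (h:0 v:0)
  [3] (2,2) acc=0 (h:0 v:0)
  [4] (2,2) acc=117 (h:2 v:117)
  [5] (2,2) acc=162 (h:1 v:162)

(row, col, cycle) = (2, 2, 5)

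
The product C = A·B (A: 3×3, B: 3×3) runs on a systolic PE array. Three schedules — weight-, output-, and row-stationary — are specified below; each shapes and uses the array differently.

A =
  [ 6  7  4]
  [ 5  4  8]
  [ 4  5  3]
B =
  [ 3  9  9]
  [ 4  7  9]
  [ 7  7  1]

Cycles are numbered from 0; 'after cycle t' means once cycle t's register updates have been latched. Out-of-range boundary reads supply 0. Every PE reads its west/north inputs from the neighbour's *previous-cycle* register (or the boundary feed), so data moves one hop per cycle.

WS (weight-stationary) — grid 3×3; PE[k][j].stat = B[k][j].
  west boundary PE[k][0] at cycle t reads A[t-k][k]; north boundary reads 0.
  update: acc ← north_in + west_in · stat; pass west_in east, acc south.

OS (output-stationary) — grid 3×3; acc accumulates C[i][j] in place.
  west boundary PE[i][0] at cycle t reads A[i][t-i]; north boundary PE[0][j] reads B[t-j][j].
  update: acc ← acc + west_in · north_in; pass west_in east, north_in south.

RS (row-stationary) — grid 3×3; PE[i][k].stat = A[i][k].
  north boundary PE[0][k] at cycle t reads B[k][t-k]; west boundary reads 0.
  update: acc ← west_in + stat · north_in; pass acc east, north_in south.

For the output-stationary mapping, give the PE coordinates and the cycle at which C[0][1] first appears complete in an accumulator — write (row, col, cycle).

OS — PE[0][1] is where C[0][1] collects:
  0: (0,1).acc=0  regs=<0,0>
  1: (0,1).acc=54  regs=<6,9>
  2: (0,1).acc=103  regs=<7,7>
  3: (0,1).acc=131  regs=<4,7>

(row, col, cycle) = (0, 1, 3)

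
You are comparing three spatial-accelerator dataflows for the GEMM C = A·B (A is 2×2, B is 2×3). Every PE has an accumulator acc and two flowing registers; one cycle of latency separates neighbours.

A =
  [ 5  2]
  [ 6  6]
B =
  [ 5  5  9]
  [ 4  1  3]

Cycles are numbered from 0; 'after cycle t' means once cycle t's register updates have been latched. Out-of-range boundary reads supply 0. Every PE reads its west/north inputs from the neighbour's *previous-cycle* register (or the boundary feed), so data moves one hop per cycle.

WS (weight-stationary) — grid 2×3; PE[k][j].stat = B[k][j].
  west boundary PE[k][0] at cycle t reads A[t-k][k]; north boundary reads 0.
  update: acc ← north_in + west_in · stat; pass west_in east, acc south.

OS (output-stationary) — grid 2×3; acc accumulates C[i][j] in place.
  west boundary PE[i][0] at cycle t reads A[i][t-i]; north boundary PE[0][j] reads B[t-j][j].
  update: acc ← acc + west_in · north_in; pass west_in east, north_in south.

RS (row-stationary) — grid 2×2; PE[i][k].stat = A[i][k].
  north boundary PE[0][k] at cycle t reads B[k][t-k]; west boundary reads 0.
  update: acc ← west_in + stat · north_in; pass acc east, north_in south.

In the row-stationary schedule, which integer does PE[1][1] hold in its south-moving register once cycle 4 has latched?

RS 2×2: PE[1][1] cycle-by-cycle (with neighbour feeds):
  cycle 0: PE[0][1] → acc 0, east 0, south 0
  cycle 0: PE[1][0] → acc 0, east 0, south 0
  cycle 0: PE[1][1] → acc 0, east 0, south 0
  cycle 1: PE[0][1] → acc 33, east 33, south 4
  cycle 1: PE[1][0] → acc 30, east 30, south 5
  cycle 1: PE[1][1] → acc 0, east 0, south 0
  cycle 2: PE[0][1] → acc 27, east 27, south 1
  cycle 2: PE[1][0] → acc 30, east 30, south 5
  cycle 2: PE[1][1] → acc 54, east 54, south 4
  cycle 3: PE[0][1] → acc 51, east 51, south 3
  cycle 3: PE[1][0] → acc 54, east 54, south 9
  cycle 3: PE[1][1] → acc 36, east 36, south 1
  cycle 4: PE[0][1] → acc 0, east 0, south 0
  cycle 4: PE[1][0] → acc 0, east 0, south 0
  cycle 4: PE[1][1] → acc 72, east 72, south 3

register = 3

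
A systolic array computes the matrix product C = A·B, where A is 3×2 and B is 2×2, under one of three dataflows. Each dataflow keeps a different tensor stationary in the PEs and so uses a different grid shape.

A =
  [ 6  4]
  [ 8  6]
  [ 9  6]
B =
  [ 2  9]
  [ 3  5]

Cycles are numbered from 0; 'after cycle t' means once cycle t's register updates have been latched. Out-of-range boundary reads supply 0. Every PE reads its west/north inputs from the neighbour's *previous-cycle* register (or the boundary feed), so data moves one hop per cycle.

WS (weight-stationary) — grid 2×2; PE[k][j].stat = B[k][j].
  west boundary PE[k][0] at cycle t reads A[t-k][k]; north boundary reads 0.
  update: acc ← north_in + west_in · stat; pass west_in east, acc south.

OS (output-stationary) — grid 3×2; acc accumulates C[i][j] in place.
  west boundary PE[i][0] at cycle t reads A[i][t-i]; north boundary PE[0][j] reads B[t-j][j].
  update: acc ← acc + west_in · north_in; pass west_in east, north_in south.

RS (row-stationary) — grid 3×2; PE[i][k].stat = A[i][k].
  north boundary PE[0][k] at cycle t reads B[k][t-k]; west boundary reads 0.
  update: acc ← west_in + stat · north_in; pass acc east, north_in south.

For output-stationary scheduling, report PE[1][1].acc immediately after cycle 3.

PE[1][1].acc = 102

Tracing OS — 3×2 array, target PE[1][1]:
  after 0 — PE[0][1] acc=0, pass-E 0, pass-S 0
  after 0 — PE[1][0] acc=0, pass-E 0, pass-S 0
  after 0 — PE[1][1] acc=0, pass-E 0, pass-S 0
  after 1 — PE[0][1] acc=54, pass-E 6, pass-S 9
  after 1 — PE[1][0] acc=16, pass-E 8, pass-S 2
  after 1 — PE[1][1] acc=0, pass-E 0, pass-S 0
  after 2 — PE[0][1] acc=74, pass-E 4, pass-S 5
  after 2 — PE[1][0] acc=34, pass-E 6, pass-S 3
  after 2 — PE[1][1] acc=72, pass-E 8, pass-S 9
  after 3 — PE[0][1] acc=74, pass-E 0, pass-S 0
  after 3 — PE[1][0] acc=34, pass-E 0, pass-S 0
  after 3 — PE[1][1] acc=102, pass-E 6, pass-S 5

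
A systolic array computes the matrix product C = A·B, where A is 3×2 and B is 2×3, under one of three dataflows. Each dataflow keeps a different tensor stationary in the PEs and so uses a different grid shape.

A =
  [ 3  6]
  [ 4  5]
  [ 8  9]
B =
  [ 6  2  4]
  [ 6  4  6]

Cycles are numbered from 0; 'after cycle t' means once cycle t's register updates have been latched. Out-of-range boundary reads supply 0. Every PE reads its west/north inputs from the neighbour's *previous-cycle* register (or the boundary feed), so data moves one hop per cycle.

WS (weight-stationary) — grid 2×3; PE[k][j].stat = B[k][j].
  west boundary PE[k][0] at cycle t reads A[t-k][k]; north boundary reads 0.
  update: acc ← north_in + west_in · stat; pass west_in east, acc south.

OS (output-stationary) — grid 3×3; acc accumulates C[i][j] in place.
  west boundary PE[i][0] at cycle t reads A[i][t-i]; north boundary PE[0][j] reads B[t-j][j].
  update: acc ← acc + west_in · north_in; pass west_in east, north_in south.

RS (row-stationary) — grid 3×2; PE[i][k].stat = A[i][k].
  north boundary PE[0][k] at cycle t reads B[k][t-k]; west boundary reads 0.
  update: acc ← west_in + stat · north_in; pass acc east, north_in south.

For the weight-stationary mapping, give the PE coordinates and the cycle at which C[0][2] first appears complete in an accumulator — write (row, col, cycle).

(row, col, cycle) = (1, 2, 3)

WS: C[0][2] accumulates in PE[1][2]:
  step 0 · PE1,2: acc=0; fwd→0 fwd↓0
  step 1 · PE1,2: acc=0; fwd→0 fwd↓0
  step 2 · PE1,2: acc=0; fwd→0 fwd↓0
  step 3 · PE1,2: acc=48; fwd→6 fwd↓48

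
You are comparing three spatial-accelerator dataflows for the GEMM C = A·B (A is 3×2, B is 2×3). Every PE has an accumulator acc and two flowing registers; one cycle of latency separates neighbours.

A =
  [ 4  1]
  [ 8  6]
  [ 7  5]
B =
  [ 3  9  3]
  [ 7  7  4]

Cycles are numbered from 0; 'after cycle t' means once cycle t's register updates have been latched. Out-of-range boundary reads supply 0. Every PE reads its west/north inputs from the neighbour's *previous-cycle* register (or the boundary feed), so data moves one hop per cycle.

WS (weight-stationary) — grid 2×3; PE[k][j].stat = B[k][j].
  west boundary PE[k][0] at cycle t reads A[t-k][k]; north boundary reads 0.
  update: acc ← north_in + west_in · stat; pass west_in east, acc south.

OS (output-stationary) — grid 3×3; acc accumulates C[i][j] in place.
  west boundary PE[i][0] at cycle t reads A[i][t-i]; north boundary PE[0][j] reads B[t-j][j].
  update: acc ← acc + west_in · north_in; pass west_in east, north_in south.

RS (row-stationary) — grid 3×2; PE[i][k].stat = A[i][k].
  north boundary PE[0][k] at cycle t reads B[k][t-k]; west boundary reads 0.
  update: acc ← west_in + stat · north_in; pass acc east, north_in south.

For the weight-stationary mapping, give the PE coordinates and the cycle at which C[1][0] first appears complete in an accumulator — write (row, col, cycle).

WS: C[1][0] accumulates in PE[1][0]:
  [0] (1,0) acc=0 (h:0 v:0)
  [1] (1,0) acc=19 (h:1 v:19)
  [2] (1,0) acc=66 (h:6 v:66)

(row, col, cycle) = (1, 0, 2)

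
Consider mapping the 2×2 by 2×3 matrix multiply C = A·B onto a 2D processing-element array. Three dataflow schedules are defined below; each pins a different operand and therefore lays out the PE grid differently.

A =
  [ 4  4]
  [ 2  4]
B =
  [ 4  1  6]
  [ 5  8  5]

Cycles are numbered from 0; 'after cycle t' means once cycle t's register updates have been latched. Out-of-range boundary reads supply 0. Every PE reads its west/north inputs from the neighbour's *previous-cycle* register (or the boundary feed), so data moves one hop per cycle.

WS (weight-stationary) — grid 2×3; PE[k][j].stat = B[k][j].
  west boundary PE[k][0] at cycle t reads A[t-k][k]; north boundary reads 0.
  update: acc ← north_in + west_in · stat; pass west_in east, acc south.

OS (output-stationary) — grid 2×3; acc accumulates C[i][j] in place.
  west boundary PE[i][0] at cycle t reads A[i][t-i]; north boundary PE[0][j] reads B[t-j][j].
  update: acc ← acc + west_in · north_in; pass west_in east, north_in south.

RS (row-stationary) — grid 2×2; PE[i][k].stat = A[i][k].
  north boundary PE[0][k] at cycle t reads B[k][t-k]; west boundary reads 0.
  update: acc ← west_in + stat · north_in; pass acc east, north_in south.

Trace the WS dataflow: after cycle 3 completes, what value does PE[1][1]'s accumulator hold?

PE[1][1].acc = 34

WS 2×3: PE[1][1] cycle-by-cycle (with neighbour feeds):
  c0 r0c1: 0 / 0 / 0
  c0 r1c0: 0 / 0 / 0
  c0 r1c1: 0 / 0 / 0
  c1 r0c1: 4 / 4 / 4
  c1 r1c0: 36 / 4 / 36
  c1 r1c1: 0 / 0 / 0
  c2 r0c1: 2 / 2 / 2
  c2 r1c0: 28 / 4 / 28
  c2 r1c1: 36 / 4 / 36
  c3 r0c1: 0 / 0 / 0
  c3 r1c0: 0 / 0 / 0
  c3 r1c1: 34 / 4 / 34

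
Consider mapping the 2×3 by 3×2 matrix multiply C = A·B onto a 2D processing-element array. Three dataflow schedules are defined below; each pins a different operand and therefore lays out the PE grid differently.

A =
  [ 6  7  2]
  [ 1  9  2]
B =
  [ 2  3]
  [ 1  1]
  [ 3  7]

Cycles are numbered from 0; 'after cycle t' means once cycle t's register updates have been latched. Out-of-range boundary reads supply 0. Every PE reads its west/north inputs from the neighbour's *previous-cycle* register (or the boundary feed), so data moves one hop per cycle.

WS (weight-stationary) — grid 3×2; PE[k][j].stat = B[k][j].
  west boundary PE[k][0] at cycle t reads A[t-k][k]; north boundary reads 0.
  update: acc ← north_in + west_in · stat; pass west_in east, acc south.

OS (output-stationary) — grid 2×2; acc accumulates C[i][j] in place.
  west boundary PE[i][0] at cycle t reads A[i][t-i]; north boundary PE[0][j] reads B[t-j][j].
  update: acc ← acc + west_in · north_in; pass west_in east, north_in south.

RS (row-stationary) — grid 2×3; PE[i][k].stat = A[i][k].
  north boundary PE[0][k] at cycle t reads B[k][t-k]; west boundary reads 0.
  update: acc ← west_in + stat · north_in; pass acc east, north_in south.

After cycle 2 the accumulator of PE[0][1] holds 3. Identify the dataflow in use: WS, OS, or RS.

dataflow = WS

WS (3×2 grid), PE[0][1]:
  after 0 — PE[0][1] acc=0, pass-E 0, pass-S 0
  after 1 — PE[0][1] acc=18, pass-E 6, pass-S 18
  after 2 — PE[0][1] acc=3, pass-E 1, pass-S 3
OS (2×2 grid), PE[0][1]:
  after 0 — PE[0][1] acc=0, pass-E 0, pass-S 0
  after 1 — PE[0][1] acc=18, pass-E 6, pass-S 3
  after 2 — PE[0][1] acc=25, pass-E 7, pass-S 1
RS (2×3 grid), PE[0][1]:
  after 0 — PE[0][1] acc=0, pass-E 0, pass-S 0
  after 1 — PE[0][1] acc=19, pass-E 19, pass-S 1
  after 2 — PE[0][1] acc=25, pass-E 25, pass-S 1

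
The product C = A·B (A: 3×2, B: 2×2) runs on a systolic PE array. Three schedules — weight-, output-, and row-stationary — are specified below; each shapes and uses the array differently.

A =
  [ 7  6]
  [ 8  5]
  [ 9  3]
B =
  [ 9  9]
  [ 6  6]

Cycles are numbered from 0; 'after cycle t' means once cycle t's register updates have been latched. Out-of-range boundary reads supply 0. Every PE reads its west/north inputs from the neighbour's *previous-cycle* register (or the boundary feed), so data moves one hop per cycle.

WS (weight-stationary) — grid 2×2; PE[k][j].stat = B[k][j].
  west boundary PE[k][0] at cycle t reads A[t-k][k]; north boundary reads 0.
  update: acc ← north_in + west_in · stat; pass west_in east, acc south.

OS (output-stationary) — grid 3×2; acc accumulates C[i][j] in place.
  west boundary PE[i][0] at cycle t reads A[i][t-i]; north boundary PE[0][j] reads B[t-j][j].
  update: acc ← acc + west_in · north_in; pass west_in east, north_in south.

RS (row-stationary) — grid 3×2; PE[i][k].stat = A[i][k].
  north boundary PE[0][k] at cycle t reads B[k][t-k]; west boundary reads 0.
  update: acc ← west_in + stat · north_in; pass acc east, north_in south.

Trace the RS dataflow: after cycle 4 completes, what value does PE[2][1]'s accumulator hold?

PE[2][1].acc = 99

RS on a 3×2 grid — tracing PE[2][1] and its feeders:
  step 0 · PE1,1: acc=0; fwd→0 fwd↓0
  step 0 · PE2,0: acc=0; fwd→0 fwd↓0
  step 0 · PE2,1: acc=0; fwd→0 fwd↓0
  step 1 · PE1,1: acc=0; fwd→0 fwd↓0
  step 1 · PE2,0: acc=0; fwd→0 fwd↓0
  step 1 · PE2,1: acc=0; fwd→0 fwd↓0
  step 2 · PE1,1: acc=102; fwd→102 fwd↓6
  step 2 · PE2,0: acc=81; fwd→81 fwd↓9
  step 2 · PE2,1: acc=0; fwd→0 fwd↓0
  step 3 · PE1,1: acc=102; fwd→102 fwd↓6
  step 3 · PE2,0: acc=81; fwd→81 fwd↓9
  step 3 · PE2,1: acc=99; fwd→99 fwd↓6
  step 4 · PE1,1: acc=0; fwd→0 fwd↓0
  step 4 · PE2,0: acc=0; fwd→0 fwd↓0
  step 4 · PE2,1: acc=99; fwd→99 fwd↓6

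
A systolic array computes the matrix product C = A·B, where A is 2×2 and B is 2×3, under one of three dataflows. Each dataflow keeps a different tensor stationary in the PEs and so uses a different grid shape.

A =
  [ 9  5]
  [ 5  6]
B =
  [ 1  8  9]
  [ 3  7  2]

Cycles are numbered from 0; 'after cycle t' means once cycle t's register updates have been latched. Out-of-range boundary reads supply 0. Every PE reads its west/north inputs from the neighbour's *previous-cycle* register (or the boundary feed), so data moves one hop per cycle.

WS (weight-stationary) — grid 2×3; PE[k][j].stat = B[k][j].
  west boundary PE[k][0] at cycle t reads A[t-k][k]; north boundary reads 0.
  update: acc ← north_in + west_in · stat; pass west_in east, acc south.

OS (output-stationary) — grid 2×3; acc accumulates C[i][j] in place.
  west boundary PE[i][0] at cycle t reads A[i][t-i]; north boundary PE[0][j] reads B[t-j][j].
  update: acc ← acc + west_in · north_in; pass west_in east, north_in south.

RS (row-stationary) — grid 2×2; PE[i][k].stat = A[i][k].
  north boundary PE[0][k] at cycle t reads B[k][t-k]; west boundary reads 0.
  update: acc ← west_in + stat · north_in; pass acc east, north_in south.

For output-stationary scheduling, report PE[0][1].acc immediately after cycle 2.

OS 2×3: PE[0][1] cycle-by-cycle (with neighbour feeds):
  after 0 — PE[0][0] acc=9, pass-E 9, pass-S 1
  after 0 — PE[0][1] acc=0, pass-E 0, pass-S 0
  after 1 — PE[0][0] acc=24, pass-E 5, pass-S 3
  after 1 — PE[0][1] acc=72, pass-E 9, pass-S 8
  after 2 — PE[0][0] acc=24, pass-E 0, pass-S 0
  after 2 — PE[0][1] acc=107, pass-E 5, pass-S 7

PE[0][1].acc = 107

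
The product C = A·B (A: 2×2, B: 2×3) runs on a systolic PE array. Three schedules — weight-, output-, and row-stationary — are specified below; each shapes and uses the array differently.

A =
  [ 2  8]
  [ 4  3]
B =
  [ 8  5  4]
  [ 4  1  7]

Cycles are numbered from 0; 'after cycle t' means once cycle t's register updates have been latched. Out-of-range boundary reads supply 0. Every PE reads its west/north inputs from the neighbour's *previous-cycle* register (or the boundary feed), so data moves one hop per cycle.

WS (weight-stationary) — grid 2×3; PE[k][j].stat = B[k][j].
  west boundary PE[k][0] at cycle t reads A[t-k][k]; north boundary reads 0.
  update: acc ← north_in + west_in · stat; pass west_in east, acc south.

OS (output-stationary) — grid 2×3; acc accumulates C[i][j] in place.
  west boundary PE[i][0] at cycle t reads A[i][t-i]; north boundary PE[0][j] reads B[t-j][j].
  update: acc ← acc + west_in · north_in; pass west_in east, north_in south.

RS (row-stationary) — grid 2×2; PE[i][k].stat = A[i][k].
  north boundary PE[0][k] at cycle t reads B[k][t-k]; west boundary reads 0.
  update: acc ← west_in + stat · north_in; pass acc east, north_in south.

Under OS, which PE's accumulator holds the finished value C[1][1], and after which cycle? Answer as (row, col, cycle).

(row, col, cycle) = (1, 1, 3)

Under OS, C[1][1] lands at PE[1][1]:
  c0 r1c1: 0 / 0 / 0
  c1 r1c1: 0 / 0 / 0
  c2 r1c1: 20 / 4 / 5
  c3 r1c1: 23 / 3 / 1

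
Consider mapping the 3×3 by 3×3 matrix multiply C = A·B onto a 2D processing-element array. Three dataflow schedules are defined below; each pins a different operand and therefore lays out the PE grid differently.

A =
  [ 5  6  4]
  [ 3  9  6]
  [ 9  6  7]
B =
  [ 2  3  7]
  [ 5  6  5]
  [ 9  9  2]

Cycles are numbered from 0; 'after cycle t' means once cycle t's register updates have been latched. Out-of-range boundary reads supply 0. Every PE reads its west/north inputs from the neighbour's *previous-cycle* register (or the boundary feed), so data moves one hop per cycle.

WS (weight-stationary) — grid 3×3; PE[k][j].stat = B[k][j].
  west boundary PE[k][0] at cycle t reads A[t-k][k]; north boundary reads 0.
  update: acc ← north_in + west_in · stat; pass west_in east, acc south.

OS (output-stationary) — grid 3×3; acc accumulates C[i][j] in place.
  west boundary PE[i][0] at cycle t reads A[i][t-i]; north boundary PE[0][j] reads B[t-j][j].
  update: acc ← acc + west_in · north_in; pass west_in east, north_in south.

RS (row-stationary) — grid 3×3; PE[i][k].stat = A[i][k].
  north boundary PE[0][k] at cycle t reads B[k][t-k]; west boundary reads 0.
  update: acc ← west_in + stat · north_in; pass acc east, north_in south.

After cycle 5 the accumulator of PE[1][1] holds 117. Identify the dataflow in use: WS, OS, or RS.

Under WS (3×3), PE[1][1]:
  c0 r1c1: 0 / 0 / 0
  c1 r1c1: 0 / 0 / 0
  c2 r1c1: 51 / 6 / 51
  c3 r1c1: 63 / 9 / 63
  c4 r1c1: 63 / 6 / 63
  c5 r1c1: 0 / 0 / 0
Under OS (3×3), PE[1][1]:
  c0 r1c1: 0 / 0 / 0
  c1 r1c1: 0 / 0 / 0
  c2 r1c1: 9 / 3 / 3
  c3 r1c1: 63 / 9 / 6
  c4 r1c1: 117 / 6 / 9
  c5 r1c1: 117 / 0 / 0
Under RS (3×3), PE[1][1]:
  c0 r1c1: 0 / 0 / 0
  c1 r1c1: 0 / 0 / 0
  c2 r1c1: 51 / 51 / 5
  c3 r1c1: 63 / 63 / 6
  c4 r1c1: 66 / 66 / 5
  c5 r1c1: 0 / 0 / 0

dataflow = OS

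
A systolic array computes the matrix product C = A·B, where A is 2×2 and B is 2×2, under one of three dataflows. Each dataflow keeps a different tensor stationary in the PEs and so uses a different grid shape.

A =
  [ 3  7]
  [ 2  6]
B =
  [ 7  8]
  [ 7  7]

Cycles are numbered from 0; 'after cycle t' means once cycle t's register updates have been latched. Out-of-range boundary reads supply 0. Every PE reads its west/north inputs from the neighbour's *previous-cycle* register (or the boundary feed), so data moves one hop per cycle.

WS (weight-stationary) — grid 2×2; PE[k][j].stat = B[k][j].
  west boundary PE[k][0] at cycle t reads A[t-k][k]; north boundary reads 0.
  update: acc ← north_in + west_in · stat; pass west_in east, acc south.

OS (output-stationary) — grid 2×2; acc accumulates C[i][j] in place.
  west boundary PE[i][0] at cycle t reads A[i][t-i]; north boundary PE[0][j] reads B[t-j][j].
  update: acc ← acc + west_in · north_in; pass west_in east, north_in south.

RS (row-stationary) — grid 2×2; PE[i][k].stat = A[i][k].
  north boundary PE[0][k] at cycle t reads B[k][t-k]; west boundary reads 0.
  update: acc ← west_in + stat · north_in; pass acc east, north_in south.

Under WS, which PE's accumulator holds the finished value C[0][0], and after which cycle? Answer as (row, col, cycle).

(row, col, cycle) = (1, 0, 1)

Under WS, C[0][0] lands at PE[1][0]:
  c0 r1c0: 0 / 0 / 0
  c1 r1c0: 70 / 7 / 70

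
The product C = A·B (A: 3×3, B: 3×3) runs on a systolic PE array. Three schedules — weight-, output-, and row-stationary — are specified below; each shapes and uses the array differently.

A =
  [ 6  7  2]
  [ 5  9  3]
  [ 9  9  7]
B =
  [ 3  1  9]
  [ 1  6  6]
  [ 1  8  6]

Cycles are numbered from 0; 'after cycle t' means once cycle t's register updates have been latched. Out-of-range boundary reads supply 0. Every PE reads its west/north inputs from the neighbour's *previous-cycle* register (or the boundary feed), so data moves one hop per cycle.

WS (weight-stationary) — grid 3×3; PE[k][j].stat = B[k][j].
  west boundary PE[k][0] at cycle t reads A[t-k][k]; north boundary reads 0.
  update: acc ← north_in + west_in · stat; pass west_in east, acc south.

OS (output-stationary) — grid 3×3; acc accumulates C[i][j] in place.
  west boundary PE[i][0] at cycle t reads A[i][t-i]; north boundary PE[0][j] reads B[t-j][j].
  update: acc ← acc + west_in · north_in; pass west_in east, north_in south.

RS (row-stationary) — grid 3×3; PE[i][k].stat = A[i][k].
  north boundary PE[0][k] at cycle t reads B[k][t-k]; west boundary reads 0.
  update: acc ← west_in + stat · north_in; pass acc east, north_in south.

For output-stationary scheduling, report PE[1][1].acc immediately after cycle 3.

OS (3×3). Following PE[1][1] plus its west/north inputs:
  [0] (0,1) acc=0 (h:0 v:0)
  [0] (1,0) acc=0 (h:0 v:0)
  [0] (1,1) acc=0 (h:0 v:0)
  [1] (0,1) acc=6 (h:6 v:1)
  [1] (1,0) acc=15 (h:5 v:3)
  [1] (1,1) acc=0 (h:0 v:0)
  [2] (0,1) acc=48 (h:7 v:6)
  [2] (1,0) acc=24 (h:9 v:1)
  [2] (1,1) acc=5 (h:5 v:1)
  [3] (0,1) acc=64 (h:2 v:8)
  [3] (1,0) acc=27 (h:3 v:1)
  [3] (1,1) acc=59 (h:9 v:6)

PE[1][1].acc = 59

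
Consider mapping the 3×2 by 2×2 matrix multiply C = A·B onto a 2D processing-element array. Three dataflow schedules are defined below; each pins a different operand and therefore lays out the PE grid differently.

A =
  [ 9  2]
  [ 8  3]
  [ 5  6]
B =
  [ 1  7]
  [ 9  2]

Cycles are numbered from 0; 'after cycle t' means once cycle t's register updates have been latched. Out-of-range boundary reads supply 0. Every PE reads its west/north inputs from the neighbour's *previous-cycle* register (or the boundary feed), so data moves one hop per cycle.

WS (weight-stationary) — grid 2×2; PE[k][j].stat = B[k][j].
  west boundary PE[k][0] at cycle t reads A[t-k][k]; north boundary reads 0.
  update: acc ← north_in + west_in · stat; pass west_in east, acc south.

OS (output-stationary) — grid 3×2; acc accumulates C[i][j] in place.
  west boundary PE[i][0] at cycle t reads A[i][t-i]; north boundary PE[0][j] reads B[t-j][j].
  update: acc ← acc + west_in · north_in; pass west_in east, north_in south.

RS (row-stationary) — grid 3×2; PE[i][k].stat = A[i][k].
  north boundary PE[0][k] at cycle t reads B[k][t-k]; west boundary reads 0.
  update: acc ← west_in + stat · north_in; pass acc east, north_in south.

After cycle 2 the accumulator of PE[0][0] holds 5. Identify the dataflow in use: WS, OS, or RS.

Under WS (2×2), PE[0][0]:
  [0] (0,0) acc=9 (h:9 v:9)
  [1] (0,0) acc=8 (h:8 v:8)
  [2] (0,0) acc=5 (h:5 v:5)
Under OS (3×2), PE[0][0]:
  [0] (0,0) acc=9 (h:9 v:1)
  [1] (0,0) acc=27 (h:2 v:9)
  [2] (0,0) acc=27 (h:0 v:0)
Under RS (3×2), PE[0][0]:
  [0] (0,0) acc=9 (h:9 v:1)
  [1] (0,0) acc=63 (h:63 v:7)
  [2] (0,0) acc=0 (h:0 v:0)

dataflow = WS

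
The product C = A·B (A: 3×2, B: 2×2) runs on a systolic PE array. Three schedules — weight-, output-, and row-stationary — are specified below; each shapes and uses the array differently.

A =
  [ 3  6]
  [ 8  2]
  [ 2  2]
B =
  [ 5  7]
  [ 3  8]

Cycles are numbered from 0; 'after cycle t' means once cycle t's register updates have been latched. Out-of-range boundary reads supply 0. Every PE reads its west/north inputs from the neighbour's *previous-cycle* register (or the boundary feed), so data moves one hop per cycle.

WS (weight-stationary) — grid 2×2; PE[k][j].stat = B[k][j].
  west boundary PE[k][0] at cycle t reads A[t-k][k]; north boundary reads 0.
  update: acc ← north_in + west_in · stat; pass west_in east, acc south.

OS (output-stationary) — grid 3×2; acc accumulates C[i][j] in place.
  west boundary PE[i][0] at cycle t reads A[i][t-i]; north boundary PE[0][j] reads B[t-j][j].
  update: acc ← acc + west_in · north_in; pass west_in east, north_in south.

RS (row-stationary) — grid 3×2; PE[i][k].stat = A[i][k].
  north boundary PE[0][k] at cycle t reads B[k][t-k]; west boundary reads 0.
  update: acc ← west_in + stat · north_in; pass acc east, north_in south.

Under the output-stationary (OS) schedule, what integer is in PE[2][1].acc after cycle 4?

PE[2][1].acc = 30

OS (3×2). Following PE[2][1] plus its west/north inputs:
  after 0 — PE[1][1] acc=0, pass-E 0, pass-S 0
  after 0 — PE[2][0] acc=0, pass-E 0, pass-S 0
  after 0 — PE[2][1] acc=0, pass-E 0, pass-S 0
  after 1 — PE[1][1] acc=0, pass-E 0, pass-S 0
  after 1 — PE[2][0] acc=0, pass-E 0, pass-S 0
  after 1 — PE[2][1] acc=0, pass-E 0, pass-S 0
  after 2 — PE[1][1] acc=56, pass-E 8, pass-S 7
  after 2 — PE[2][0] acc=10, pass-E 2, pass-S 5
  after 2 — PE[2][1] acc=0, pass-E 0, pass-S 0
  after 3 — PE[1][1] acc=72, pass-E 2, pass-S 8
  after 3 — PE[2][0] acc=16, pass-E 2, pass-S 3
  after 3 — PE[2][1] acc=14, pass-E 2, pass-S 7
  after 4 — PE[1][1] acc=72, pass-E 0, pass-S 0
  after 4 — PE[2][0] acc=16, pass-E 0, pass-S 0
  after 4 — PE[2][1] acc=30, pass-E 2, pass-S 8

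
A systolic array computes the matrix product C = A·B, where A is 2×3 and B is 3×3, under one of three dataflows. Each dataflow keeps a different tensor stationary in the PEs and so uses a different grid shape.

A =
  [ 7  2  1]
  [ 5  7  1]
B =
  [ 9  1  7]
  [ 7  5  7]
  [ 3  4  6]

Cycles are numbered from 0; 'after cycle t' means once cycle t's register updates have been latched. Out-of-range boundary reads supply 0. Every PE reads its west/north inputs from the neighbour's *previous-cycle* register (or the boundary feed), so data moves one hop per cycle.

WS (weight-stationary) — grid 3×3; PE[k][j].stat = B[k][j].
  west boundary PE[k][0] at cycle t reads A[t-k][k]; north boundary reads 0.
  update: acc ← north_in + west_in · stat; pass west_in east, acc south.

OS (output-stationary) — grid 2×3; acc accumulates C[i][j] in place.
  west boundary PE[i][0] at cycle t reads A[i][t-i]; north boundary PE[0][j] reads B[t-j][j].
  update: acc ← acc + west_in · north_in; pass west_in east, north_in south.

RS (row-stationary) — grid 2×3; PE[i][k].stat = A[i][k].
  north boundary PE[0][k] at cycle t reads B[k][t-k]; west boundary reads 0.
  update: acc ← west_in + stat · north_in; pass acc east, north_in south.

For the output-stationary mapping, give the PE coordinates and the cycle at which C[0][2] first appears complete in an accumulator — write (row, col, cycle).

(row, col, cycle) = (0, 2, 4)

OS: C[0][2] accumulates in PE[0][2]:
  [0] (0,2) acc=0 (h:0 v:0)
  [1] (0,2) acc=0 (h:0 v:0)
  [2] (0,2) acc=49 (h:7 v:7)
  [3] (0,2) acc=63 (h:2 v:7)
  [4] (0,2) acc=69 (h:1 v:6)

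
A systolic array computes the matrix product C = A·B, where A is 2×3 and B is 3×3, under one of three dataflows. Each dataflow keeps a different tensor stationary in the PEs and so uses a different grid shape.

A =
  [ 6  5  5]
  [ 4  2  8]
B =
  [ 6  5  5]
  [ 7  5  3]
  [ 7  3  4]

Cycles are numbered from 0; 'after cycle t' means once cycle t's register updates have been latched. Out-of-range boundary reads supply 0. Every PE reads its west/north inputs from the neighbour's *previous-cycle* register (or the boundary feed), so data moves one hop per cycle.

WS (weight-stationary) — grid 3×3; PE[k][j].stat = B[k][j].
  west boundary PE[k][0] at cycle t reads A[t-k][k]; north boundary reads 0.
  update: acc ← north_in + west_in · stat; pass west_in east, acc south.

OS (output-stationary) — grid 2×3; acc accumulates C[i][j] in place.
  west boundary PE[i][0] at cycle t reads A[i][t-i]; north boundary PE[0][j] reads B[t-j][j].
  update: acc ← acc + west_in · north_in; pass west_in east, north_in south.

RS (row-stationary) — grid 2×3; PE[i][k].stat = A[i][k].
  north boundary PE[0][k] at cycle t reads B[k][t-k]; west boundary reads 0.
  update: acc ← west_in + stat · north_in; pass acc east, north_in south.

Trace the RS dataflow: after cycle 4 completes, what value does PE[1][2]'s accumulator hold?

PE[1][2].acc = 54

Tracing RS — 2×3 array, target PE[1][2]:
  t=0 PE[0][2]: acc=0 h=0 v=0
  t=0 PE[1][1]: acc=0 h=0 v=0
  t=0 PE[1][2]: acc=0 h=0 v=0
  t=1 PE[0][2]: acc=0 h=0 v=0
  t=1 PE[1][1]: acc=0 h=0 v=0
  t=1 PE[1][2]: acc=0 h=0 v=0
  t=2 PE[0][2]: acc=106 h=106 v=7
  t=2 PE[1][1]: acc=38 h=38 v=7
  t=2 PE[1][2]: acc=0 h=0 v=0
  t=3 PE[0][2]: acc=70 h=70 v=3
  t=3 PE[1][1]: acc=30 h=30 v=5
  t=3 PE[1][2]: acc=94 h=94 v=7
  t=4 PE[0][2]: acc=65 h=65 v=4
  t=4 PE[1][1]: acc=26 h=26 v=3
  t=4 PE[1][2]: acc=54 h=54 v=3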